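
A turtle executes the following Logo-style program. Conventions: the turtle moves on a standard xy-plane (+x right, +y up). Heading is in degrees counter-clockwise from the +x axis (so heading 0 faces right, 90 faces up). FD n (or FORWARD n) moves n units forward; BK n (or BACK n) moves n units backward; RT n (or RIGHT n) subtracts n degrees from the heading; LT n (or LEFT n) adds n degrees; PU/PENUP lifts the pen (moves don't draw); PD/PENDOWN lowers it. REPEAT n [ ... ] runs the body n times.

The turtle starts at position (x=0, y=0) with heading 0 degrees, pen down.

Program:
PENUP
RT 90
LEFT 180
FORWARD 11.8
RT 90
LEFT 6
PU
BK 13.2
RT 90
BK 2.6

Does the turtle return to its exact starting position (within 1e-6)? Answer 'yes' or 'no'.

Answer: no

Derivation:
Executing turtle program step by step:
Start: pos=(0,0), heading=0, pen down
PU: pen up
RT 90: heading 0 -> 270
LT 180: heading 270 -> 90
FD 11.8: (0,0) -> (0,11.8) [heading=90, move]
RT 90: heading 90 -> 0
LT 6: heading 0 -> 6
PU: pen up
BK 13.2: (0,11.8) -> (-13.128,10.42) [heading=6, move]
RT 90: heading 6 -> 276
BK 2.6: (-13.128,10.42) -> (-13.399,13.006) [heading=276, move]
Final: pos=(-13.399,13.006), heading=276, 0 segment(s) drawn

Start position: (0, 0)
Final position: (-13.399, 13.006)
Distance = 18.674; >= 1e-6 -> NOT closed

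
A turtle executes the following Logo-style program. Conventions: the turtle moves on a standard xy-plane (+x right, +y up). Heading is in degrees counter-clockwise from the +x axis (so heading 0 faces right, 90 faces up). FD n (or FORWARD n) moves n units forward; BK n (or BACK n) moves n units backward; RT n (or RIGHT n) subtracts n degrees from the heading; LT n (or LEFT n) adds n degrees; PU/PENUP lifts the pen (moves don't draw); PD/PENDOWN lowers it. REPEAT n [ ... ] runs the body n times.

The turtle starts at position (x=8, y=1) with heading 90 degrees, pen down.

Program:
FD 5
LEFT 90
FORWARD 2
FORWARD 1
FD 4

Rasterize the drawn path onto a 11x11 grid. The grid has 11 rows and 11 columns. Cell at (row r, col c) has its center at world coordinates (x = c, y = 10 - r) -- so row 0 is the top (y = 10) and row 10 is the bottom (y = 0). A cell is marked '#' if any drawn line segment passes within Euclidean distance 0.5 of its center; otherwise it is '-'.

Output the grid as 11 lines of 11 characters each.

Segment 0: (8,1) -> (8,6)
Segment 1: (8,6) -> (6,6)
Segment 2: (6,6) -> (5,6)
Segment 3: (5,6) -> (1,6)

Answer: -----------
-----------
-----------
-----------
-########--
--------#--
--------#--
--------#--
--------#--
--------#--
-----------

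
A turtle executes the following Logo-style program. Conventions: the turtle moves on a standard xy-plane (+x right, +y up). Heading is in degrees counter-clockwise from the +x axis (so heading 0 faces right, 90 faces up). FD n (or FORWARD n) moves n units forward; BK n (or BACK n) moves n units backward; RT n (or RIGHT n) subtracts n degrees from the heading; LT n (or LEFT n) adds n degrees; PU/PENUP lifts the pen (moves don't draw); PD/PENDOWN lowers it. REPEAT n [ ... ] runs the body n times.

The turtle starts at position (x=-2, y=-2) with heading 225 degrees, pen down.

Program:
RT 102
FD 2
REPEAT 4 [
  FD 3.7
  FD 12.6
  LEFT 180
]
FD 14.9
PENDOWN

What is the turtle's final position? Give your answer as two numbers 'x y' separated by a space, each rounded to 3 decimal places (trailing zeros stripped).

Answer: -11.204 12.174

Derivation:
Executing turtle program step by step:
Start: pos=(-2,-2), heading=225, pen down
RT 102: heading 225 -> 123
FD 2: (-2,-2) -> (-3.089,-0.323) [heading=123, draw]
REPEAT 4 [
  -- iteration 1/4 --
  FD 3.7: (-3.089,-0.323) -> (-5.104,2.78) [heading=123, draw]
  FD 12.6: (-5.104,2.78) -> (-11.967,13.348) [heading=123, draw]
  LT 180: heading 123 -> 303
  -- iteration 2/4 --
  FD 3.7: (-11.967,13.348) -> (-9.952,10.245) [heading=303, draw]
  FD 12.6: (-9.952,10.245) -> (-3.089,-0.323) [heading=303, draw]
  LT 180: heading 303 -> 123
  -- iteration 3/4 --
  FD 3.7: (-3.089,-0.323) -> (-5.104,2.78) [heading=123, draw]
  FD 12.6: (-5.104,2.78) -> (-11.967,13.348) [heading=123, draw]
  LT 180: heading 123 -> 303
  -- iteration 4/4 --
  FD 3.7: (-11.967,13.348) -> (-9.952,10.245) [heading=303, draw]
  FD 12.6: (-9.952,10.245) -> (-3.089,-0.323) [heading=303, draw]
  LT 180: heading 303 -> 123
]
FD 14.9: (-3.089,-0.323) -> (-11.204,12.174) [heading=123, draw]
PD: pen down
Final: pos=(-11.204,12.174), heading=123, 10 segment(s) drawn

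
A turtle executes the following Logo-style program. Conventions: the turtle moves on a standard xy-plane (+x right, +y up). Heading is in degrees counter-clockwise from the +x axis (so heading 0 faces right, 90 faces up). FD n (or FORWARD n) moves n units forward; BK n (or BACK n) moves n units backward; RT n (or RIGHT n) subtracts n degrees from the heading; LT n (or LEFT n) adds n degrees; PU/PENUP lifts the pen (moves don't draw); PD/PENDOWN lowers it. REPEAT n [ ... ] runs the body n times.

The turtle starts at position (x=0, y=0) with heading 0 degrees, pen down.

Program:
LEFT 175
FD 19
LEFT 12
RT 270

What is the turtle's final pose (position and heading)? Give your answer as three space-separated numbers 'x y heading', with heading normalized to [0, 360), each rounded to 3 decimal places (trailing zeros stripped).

Answer: -18.928 1.656 277

Derivation:
Executing turtle program step by step:
Start: pos=(0,0), heading=0, pen down
LT 175: heading 0 -> 175
FD 19: (0,0) -> (-18.928,1.656) [heading=175, draw]
LT 12: heading 175 -> 187
RT 270: heading 187 -> 277
Final: pos=(-18.928,1.656), heading=277, 1 segment(s) drawn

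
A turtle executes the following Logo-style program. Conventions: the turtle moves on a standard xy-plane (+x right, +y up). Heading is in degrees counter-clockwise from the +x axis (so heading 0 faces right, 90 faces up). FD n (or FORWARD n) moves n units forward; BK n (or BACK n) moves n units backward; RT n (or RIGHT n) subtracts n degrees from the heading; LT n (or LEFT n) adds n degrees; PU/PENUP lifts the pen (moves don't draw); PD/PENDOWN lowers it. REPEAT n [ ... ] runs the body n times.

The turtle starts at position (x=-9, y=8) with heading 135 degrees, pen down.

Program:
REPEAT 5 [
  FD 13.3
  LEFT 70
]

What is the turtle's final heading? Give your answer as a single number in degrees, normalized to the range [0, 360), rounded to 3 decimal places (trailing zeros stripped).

Executing turtle program step by step:
Start: pos=(-9,8), heading=135, pen down
REPEAT 5 [
  -- iteration 1/5 --
  FD 13.3: (-9,8) -> (-18.405,17.405) [heading=135, draw]
  LT 70: heading 135 -> 205
  -- iteration 2/5 --
  FD 13.3: (-18.405,17.405) -> (-30.458,11.784) [heading=205, draw]
  LT 70: heading 205 -> 275
  -- iteration 3/5 --
  FD 13.3: (-30.458,11.784) -> (-29.299,-1.466) [heading=275, draw]
  LT 70: heading 275 -> 345
  -- iteration 4/5 --
  FD 13.3: (-29.299,-1.466) -> (-16.452,-4.908) [heading=345, draw]
  LT 70: heading 345 -> 55
  -- iteration 5/5 --
  FD 13.3: (-16.452,-4.908) -> (-8.824,5.987) [heading=55, draw]
  LT 70: heading 55 -> 125
]
Final: pos=(-8.824,5.987), heading=125, 5 segment(s) drawn

Answer: 125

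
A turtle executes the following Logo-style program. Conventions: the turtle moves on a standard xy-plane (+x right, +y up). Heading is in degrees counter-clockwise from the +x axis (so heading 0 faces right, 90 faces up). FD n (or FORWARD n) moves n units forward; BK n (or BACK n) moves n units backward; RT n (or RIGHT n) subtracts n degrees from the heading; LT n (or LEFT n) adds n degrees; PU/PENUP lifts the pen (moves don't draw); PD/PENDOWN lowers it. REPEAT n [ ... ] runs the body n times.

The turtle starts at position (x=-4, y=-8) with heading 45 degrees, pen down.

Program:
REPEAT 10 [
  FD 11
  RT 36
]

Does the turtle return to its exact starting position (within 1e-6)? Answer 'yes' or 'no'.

Answer: yes

Derivation:
Executing turtle program step by step:
Start: pos=(-4,-8), heading=45, pen down
REPEAT 10 [
  -- iteration 1/10 --
  FD 11: (-4,-8) -> (3.778,-0.222) [heading=45, draw]
  RT 36: heading 45 -> 9
  -- iteration 2/10 --
  FD 11: (3.778,-0.222) -> (14.643,1.499) [heading=9, draw]
  RT 36: heading 9 -> 333
  -- iteration 3/10 --
  FD 11: (14.643,1.499) -> (24.444,-3.495) [heading=333, draw]
  RT 36: heading 333 -> 297
  -- iteration 4/10 --
  FD 11: (24.444,-3.495) -> (29.438,-13.296) [heading=297, draw]
  RT 36: heading 297 -> 261
  -- iteration 5/10 --
  FD 11: (29.438,-13.296) -> (27.717,-24.161) [heading=261, draw]
  RT 36: heading 261 -> 225
  -- iteration 6/10 --
  FD 11: (27.717,-24.161) -> (19.939,-31.939) [heading=225, draw]
  RT 36: heading 225 -> 189
  -- iteration 7/10 --
  FD 11: (19.939,-31.939) -> (9.074,-33.66) [heading=189, draw]
  RT 36: heading 189 -> 153
  -- iteration 8/10 --
  FD 11: (9.074,-33.66) -> (-0.727,-28.666) [heading=153, draw]
  RT 36: heading 153 -> 117
  -- iteration 9/10 --
  FD 11: (-0.727,-28.666) -> (-5.721,-18.865) [heading=117, draw]
  RT 36: heading 117 -> 81
  -- iteration 10/10 --
  FD 11: (-5.721,-18.865) -> (-4,-8) [heading=81, draw]
  RT 36: heading 81 -> 45
]
Final: pos=(-4,-8), heading=45, 10 segment(s) drawn

Start position: (-4, -8)
Final position: (-4, -8)
Distance = 0; < 1e-6 -> CLOSED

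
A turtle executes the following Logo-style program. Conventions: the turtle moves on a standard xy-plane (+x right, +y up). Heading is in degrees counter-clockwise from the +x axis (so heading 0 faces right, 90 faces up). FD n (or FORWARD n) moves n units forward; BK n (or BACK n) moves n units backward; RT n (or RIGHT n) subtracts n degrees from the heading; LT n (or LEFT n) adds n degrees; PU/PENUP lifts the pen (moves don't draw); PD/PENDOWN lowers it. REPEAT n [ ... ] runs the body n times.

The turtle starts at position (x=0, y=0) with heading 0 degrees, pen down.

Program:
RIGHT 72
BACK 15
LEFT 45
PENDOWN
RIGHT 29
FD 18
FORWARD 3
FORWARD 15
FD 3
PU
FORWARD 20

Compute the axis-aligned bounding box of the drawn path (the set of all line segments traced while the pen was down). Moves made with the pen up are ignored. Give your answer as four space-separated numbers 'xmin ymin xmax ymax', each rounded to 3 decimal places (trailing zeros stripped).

Answer: -4.635 -18.067 17.173 14.266

Derivation:
Executing turtle program step by step:
Start: pos=(0,0), heading=0, pen down
RT 72: heading 0 -> 288
BK 15: (0,0) -> (-4.635,14.266) [heading=288, draw]
LT 45: heading 288 -> 333
PD: pen down
RT 29: heading 333 -> 304
FD 18: (-4.635,14.266) -> (5.43,-0.657) [heading=304, draw]
FD 3: (5.43,-0.657) -> (7.108,-3.144) [heading=304, draw]
FD 15: (7.108,-3.144) -> (15.496,-15.58) [heading=304, draw]
FD 3: (15.496,-15.58) -> (17.173,-18.067) [heading=304, draw]
PU: pen up
FD 20: (17.173,-18.067) -> (28.357,-34.647) [heading=304, move]
Final: pos=(28.357,-34.647), heading=304, 5 segment(s) drawn

Segment endpoints: x in {-4.635, 0, 5.43, 7.108, 15.496, 17.173}, y in {-18.067, -15.58, -3.144, -0.657, 0, 14.266}
xmin=-4.635, ymin=-18.067, xmax=17.173, ymax=14.266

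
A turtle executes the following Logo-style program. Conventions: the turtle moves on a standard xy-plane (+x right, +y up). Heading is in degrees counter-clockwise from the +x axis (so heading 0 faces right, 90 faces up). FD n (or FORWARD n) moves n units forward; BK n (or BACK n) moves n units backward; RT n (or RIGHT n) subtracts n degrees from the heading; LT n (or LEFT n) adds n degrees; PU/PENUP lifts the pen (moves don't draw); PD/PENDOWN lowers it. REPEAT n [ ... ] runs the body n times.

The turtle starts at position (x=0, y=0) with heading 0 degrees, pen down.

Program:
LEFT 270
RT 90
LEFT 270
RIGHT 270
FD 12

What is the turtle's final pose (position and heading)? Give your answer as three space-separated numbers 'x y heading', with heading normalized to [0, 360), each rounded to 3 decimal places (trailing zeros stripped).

Executing turtle program step by step:
Start: pos=(0,0), heading=0, pen down
LT 270: heading 0 -> 270
RT 90: heading 270 -> 180
LT 270: heading 180 -> 90
RT 270: heading 90 -> 180
FD 12: (0,0) -> (-12,0) [heading=180, draw]
Final: pos=(-12,0), heading=180, 1 segment(s) drawn

Answer: -12 0 180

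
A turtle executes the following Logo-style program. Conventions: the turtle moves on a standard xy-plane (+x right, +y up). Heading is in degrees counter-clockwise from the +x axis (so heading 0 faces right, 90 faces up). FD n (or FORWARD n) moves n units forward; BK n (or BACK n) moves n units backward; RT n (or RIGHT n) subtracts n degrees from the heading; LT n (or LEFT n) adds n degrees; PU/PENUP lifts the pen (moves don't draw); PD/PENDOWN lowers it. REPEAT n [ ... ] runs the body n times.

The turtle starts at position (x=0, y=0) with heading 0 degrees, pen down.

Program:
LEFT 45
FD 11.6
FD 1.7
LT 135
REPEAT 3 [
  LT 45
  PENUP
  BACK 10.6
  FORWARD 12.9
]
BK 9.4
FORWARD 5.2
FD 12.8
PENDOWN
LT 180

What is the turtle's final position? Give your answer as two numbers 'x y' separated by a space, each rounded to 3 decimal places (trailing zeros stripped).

Executing turtle program step by step:
Start: pos=(0,0), heading=0, pen down
LT 45: heading 0 -> 45
FD 11.6: (0,0) -> (8.202,8.202) [heading=45, draw]
FD 1.7: (8.202,8.202) -> (9.405,9.405) [heading=45, draw]
LT 135: heading 45 -> 180
REPEAT 3 [
  -- iteration 1/3 --
  LT 45: heading 180 -> 225
  PU: pen up
  BK 10.6: (9.405,9.405) -> (16.9,16.9) [heading=225, move]
  FD 12.9: (16.9,16.9) -> (7.778,7.778) [heading=225, move]
  -- iteration 2/3 --
  LT 45: heading 225 -> 270
  PU: pen up
  BK 10.6: (7.778,7.778) -> (7.778,18.378) [heading=270, move]
  FD 12.9: (7.778,18.378) -> (7.778,5.478) [heading=270, move]
  -- iteration 3/3 --
  LT 45: heading 270 -> 315
  PU: pen up
  BK 10.6: (7.778,5.478) -> (0.283,12.974) [heading=315, move]
  FD 12.9: (0.283,12.974) -> (9.405,3.852) [heading=315, move]
]
BK 9.4: (9.405,3.852) -> (2.758,10.499) [heading=315, move]
FD 5.2: (2.758,10.499) -> (6.435,6.822) [heading=315, move]
FD 12.8: (6.435,6.822) -> (15.486,-2.229) [heading=315, move]
PD: pen down
LT 180: heading 315 -> 135
Final: pos=(15.486,-2.229), heading=135, 2 segment(s) drawn

Answer: 15.486 -2.229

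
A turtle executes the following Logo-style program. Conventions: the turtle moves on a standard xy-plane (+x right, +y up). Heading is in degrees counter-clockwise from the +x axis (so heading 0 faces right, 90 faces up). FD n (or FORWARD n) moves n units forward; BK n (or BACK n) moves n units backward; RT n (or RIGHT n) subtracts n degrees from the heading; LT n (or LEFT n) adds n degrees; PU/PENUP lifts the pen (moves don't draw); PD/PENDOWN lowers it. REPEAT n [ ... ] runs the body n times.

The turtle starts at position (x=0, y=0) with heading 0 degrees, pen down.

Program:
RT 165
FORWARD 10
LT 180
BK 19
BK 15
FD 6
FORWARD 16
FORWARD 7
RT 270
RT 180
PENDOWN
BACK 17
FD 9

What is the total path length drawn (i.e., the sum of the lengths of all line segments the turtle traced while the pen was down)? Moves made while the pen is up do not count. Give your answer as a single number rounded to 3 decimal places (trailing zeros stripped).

Executing turtle program step by step:
Start: pos=(0,0), heading=0, pen down
RT 165: heading 0 -> 195
FD 10: (0,0) -> (-9.659,-2.588) [heading=195, draw]
LT 180: heading 195 -> 15
BK 19: (-9.659,-2.588) -> (-28.012,-7.506) [heading=15, draw]
BK 15: (-28.012,-7.506) -> (-42.501,-11.388) [heading=15, draw]
FD 6: (-42.501,-11.388) -> (-36.705,-9.835) [heading=15, draw]
FD 16: (-36.705,-9.835) -> (-21.25,-5.694) [heading=15, draw]
FD 7: (-21.25,-5.694) -> (-14.489,-3.882) [heading=15, draw]
RT 270: heading 15 -> 105
RT 180: heading 105 -> 285
PD: pen down
BK 17: (-14.489,-3.882) -> (-18.889,12.538) [heading=285, draw]
FD 9: (-18.889,12.538) -> (-16.559,3.845) [heading=285, draw]
Final: pos=(-16.559,3.845), heading=285, 8 segment(s) drawn

Segment lengths:
  seg 1: (0,0) -> (-9.659,-2.588), length = 10
  seg 2: (-9.659,-2.588) -> (-28.012,-7.506), length = 19
  seg 3: (-28.012,-7.506) -> (-42.501,-11.388), length = 15
  seg 4: (-42.501,-11.388) -> (-36.705,-9.835), length = 6
  seg 5: (-36.705,-9.835) -> (-21.25,-5.694), length = 16
  seg 6: (-21.25,-5.694) -> (-14.489,-3.882), length = 7
  seg 7: (-14.489,-3.882) -> (-18.889,12.538), length = 17
  seg 8: (-18.889,12.538) -> (-16.559,3.845), length = 9
Total = 99

Answer: 99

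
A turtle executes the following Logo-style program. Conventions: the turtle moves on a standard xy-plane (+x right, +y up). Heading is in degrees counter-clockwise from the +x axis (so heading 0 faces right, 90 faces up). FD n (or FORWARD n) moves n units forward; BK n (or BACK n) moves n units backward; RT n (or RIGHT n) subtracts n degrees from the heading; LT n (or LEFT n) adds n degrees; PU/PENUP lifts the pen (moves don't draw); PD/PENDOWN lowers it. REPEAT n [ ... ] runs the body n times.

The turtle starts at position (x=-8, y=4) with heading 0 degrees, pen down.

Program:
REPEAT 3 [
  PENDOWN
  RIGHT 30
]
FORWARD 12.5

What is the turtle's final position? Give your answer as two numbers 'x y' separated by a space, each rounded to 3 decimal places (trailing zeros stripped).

Answer: -8 -8.5

Derivation:
Executing turtle program step by step:
Start: pos=(-8,4), heading=0, pen down
REPEAT 3 [
  -- iteration 1/3 --
  PD: pen down
  RT 30: heading 0 -> 330
  -- iteration 2/3 --
  PD: pen down
  RT 30: heading 330 -> 300
  -- iteration 3/3 --
  PD: pen down
  RT 30: heading 300 -> 270
]
FD 12.5: (-8,4) -> (-8,-8.5) [heading=270, draw]
Final: pos=(-8,-8.5), heading=270, 1 segment(s) drawn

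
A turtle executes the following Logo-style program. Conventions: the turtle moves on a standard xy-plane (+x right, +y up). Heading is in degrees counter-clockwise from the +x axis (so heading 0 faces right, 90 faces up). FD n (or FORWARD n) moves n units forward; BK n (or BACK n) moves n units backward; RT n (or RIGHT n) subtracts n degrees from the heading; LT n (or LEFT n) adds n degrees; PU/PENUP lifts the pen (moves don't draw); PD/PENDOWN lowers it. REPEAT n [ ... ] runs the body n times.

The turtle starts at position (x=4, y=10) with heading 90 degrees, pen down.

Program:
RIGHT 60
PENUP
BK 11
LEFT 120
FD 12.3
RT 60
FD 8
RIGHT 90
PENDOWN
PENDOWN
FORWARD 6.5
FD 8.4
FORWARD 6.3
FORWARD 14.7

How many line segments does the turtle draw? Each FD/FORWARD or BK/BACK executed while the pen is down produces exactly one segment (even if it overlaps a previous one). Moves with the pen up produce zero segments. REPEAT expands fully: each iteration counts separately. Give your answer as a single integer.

Answer: 4

Derivation:
Executing turtle program step by step:
Start: pos=(4,10), heading=90, pen down
RT 60: heading 90 -> 30
PU: pen up
BK 11: (4,10) -> (-5.526,4.5) [heading=30, move]
LT 120: heading 30 -> 150
FD 12.3: (-5.526,4.5) -> (-16.178,10.65) [heading=150, move]
RT 60: heading 150 -> 90
FD 8: (-16.178,10.65) -> (-16.178,18.65) [heading=90, move]
RT 90: heading 90 -> 0
PD: pen down
PD: pen down
FD 6.5: (-16.178,18.65) -> (-9.678,18.65) [heading=0, draw]
FD 8.4: (-9.678,18.65) -> (-1.278,18.65) [heading=0, draw]
FD 6.3: (-1.278,18.65) -> (5.022,18.65) [heading=0, draw]
FD 14.7: (5.022,18.65) -> (19.722,18.65) [heading=0, draw]
Final: pos=(19.722,18.65), heading=0, 4 segment(s) drawn
Segments drawn: 4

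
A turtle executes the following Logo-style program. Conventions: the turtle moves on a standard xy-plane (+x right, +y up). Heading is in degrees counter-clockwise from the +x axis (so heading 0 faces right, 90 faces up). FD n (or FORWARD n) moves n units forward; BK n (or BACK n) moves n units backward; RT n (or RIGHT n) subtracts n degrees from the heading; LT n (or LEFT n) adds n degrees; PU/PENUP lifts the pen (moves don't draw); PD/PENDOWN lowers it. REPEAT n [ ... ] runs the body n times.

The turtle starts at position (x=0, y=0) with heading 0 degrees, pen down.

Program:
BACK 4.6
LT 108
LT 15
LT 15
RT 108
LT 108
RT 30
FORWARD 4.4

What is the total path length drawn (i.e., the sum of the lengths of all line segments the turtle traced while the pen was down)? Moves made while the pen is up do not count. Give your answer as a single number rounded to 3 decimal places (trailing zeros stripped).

Executing turtle program step by step:
Start: pos=(0,0), heading=0, pen down
BK 4.6: (0,0) -> (-4.6,0) [heading=0, draw]
LT 108: heading 0 -> 108
LT 15: heading 108 -> 123
LT 15: heading 123 -> 138
RT 108: heading 138 -> 30
LT 108: heading 30 -> 138
RT 30: heading 138 -> 108
FD 4.4: (-4.6,0) -> (-5.96,4.185) [heading=108, draw]
Final: pos=(-5.96,4.185), heading=108, 2 segment(s) drawn

Segment lengths:
  seg 1: (0,0) -> (-4.6,0), length = 4.6
  seg 2: (-4.6,0) -> (-5.96,4.185), length = 4.4
Total = 9

Answer: 9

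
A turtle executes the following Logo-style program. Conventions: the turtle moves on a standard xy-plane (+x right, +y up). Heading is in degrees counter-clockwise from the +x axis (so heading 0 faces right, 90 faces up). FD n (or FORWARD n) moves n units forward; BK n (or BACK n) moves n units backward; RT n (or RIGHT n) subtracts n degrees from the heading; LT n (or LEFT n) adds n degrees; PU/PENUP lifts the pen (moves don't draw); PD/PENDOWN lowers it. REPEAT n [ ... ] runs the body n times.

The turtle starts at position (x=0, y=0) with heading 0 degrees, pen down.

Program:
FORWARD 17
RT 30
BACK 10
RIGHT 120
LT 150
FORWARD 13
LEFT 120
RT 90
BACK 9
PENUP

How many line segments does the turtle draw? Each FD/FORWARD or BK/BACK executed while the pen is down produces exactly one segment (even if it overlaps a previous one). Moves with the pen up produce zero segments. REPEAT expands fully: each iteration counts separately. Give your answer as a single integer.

Executing turtle program step by step:
Start: pos=(0,0), heading=0, pen down
FD 17: (0,0) -> (17,0) [heading=0, draw]
RT 30: heading 0 -> 330
BK 10: (17,0) -> (8.34,5) [heading=330, draw]
RT 120: heading 330 -> 210
LT 150: heading 210 -> 0
FD 13: (8.34,5) -> (21.34,5) [heading=0, draw]
LT 120: heading 0 -> 120
RT 90: heading 120 -> 30
BK 9: (21.34,5) -> (13.546,0.5) [heading=30, draw]
PU: pen up
Final: pos=(13.546,0.5), heading=30, 4 segment(s) drawn
Segments drawn: 4

Answer: 4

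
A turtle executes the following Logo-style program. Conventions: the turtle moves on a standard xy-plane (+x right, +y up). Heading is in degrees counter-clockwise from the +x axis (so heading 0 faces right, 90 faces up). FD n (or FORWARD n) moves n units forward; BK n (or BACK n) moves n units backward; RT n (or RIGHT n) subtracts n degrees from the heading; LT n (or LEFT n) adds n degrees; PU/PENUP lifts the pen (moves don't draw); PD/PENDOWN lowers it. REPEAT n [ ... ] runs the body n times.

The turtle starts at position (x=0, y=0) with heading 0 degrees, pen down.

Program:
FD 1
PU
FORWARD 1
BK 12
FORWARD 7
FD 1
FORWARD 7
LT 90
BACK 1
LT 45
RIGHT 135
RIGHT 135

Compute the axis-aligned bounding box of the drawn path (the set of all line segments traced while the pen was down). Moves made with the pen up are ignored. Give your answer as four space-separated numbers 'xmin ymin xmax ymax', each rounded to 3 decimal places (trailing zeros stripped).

Answer: 0 0 1 0

Derivation:
Executing turtle program step by step:
Start: pos=(0,0), heading=0, pen down
FD 1: (0,0) -> (1,0) [heading=0, draw]
PU: pen up
FD 1: (1,0) -> (2,0) [heading=0, move]
BK 12: (2,0) -> (-10,0) [heading=0, move]
FD 7: (-10,0) -> (-3,0) [heading=0, move]
FD 1: (-3,0) -> (-2,0) [heading=0, move]
FD 7: (-2,0) -> (5,0) [heading=0, move]
LT 90: heading 0 -> 90
BK 1: (5,0) -> (5,-1) [heading=90, move]
LT 45: heading 90 -> 135
RT 135: heading 135 -> 0
RT 135: heading 0 -> 225
Final: pos=(5,-1), heading=225, 1 segment(s) drawn

Segment endpoints: x in {0, 1}, y in {0}
xmin=0, ymin=0, xmax=1, ymax=0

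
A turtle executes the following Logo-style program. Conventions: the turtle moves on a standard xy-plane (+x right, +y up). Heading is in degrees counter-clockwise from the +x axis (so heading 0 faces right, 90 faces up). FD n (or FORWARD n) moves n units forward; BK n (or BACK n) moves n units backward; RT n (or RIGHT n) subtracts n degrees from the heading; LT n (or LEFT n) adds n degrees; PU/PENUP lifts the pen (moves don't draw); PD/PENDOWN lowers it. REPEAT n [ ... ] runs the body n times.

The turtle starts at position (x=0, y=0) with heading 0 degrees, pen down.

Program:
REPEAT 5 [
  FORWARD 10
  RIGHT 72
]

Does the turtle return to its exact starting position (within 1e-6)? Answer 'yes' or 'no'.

Answer: yes

Derivation:
Executing turtle program step by step:
Start: pos=(0,0), heading=0, pen down
REPEAT 5 [
  -- iteration 1/5 --
  FD 10: (0,0) -> (10,0) [heading=0, draw]
  RT 72: heading 0 -> 288
  -- iteration 2/5 --
  FD 10: (10,0) -> (13.09,-9.511) [heading=288, draw]
  RT 72: heading 288 -> 216
  -- iteration 3/5 --
  FD 10: (13.09,-9.511) -> (5,-15.388) [heading=216, draw]
  RT 72: heading 216 -> 144
  -- iteration 4/5 --
  FD 10: (5,-15.388) -> (-3.09,-9.511) [heading=144, draw]
  RT 72: heading 144 -> 72
  -- iteration 5/5 --
  FD 10: (-3.09,-9.511) -> (0,0) [heading=72, draw]
  RT 72: heading 72 -> 0
]
Final: pos=(0,0), heading=0, 5 segment(s) drawn

Start position: (0, 0)
Final position: (0, 0)
Distance = 0; < 1e-6 -> CLOSED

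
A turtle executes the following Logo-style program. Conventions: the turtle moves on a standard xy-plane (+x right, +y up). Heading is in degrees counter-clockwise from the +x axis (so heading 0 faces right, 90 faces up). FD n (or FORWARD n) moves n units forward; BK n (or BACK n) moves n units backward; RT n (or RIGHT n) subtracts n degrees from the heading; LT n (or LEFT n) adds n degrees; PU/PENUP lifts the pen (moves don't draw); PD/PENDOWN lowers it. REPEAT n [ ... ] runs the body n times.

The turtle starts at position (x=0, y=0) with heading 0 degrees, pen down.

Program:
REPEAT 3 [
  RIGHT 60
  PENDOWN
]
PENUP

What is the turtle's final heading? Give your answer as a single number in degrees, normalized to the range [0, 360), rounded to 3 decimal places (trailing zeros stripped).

Answer: 180

Derivation:
Executing turtle program step by step:
Start: pos=(0,0), heading=0, pen down
REPEAT 3 [
  -- iteration 1/3 --
  RT 60: heading 0 -> 300
  PD: pen down
  -- iteration 2/3 --
  RT 60: heading 300 -> 240
  PD: pen down
  -- iteration 3/3 --
  RT 60: heading 240 -> 180
  PD: pen down
]
PU: pen up
Final: pos=(0,0), heading=180, 0 segment(s) drawn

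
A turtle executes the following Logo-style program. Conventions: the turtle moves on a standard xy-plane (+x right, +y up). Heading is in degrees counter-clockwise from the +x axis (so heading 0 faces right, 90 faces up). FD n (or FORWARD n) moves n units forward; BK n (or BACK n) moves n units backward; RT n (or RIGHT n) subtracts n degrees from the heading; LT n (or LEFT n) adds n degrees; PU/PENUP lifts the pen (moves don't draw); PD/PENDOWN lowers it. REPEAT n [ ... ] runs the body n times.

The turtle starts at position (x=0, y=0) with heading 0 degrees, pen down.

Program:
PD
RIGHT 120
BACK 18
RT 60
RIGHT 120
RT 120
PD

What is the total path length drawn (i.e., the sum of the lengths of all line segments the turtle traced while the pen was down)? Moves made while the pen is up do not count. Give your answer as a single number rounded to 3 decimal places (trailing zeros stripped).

Executing turtle program step by step:
Start: pos=(0,0), heading=0, pen down
PD: pen down
RT 120: heading 0 -> 240
BK 18: (0,0) -> (9,15.588) [heading=240, draw]
RT 60: heading 240 -> 180
RT 120: heading 180 -> 60
RT 120: heading 60 -> 300
PD: pen down
Final: pos=(9,15.588), heading=300, 1 segment(s) drawn

Segment lengths:
  seg 1: (0,0) -> (9,15.588), length = 18
Total = 18

Answer: 18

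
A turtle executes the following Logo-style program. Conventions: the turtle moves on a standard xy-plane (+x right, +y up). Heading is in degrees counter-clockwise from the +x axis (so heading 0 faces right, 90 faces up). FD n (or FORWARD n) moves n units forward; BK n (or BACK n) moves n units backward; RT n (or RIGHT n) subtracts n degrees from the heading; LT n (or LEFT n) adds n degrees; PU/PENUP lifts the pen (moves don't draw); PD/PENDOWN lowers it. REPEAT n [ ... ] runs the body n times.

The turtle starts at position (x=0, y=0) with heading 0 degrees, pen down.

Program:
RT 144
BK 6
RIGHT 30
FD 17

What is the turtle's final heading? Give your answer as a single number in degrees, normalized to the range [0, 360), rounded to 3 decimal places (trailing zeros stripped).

Answer: 186

Derivation:
Executing turtle program step by step:
Start: pos=(0,0), heading=0, pen down
RT 144: heading 0 -> 216
BK 6: (0,0) -> (4.854,3.527) [heading=216, draw]
RT 30: heading 216 -> 186
FD 17: (4.854,3.527) -> (-12.053,1.75) [heading=186, draw]
Final: pos=(-12.053,1.75), heading=186, 2 segment(s) drawn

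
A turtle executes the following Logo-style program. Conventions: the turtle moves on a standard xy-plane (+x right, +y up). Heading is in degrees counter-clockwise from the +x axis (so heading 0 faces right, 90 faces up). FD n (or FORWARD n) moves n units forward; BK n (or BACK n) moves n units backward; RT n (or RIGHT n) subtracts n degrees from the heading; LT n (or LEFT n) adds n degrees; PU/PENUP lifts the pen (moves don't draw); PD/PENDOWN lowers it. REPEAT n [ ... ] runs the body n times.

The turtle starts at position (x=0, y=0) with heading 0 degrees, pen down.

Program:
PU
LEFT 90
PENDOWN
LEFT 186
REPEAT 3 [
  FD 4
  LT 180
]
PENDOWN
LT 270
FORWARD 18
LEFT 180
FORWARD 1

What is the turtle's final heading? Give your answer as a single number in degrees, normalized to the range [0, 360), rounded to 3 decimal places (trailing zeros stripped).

Answer: 186

Derivation:
Executing turtle program step by step:
Start: pos=(0,0), heading=0, pen down
PU: pen up
LT 90: heading 0 -> 90
PD: pen down
LT 186: heading 90 -> 276
REPEAT 3 [
  -- iteration 1/3 --
  FD 4: (0,0) -> (0.418,-3.978) [heading=276, draw]
  LT 180: heading 276 -> 96
  -- iteration 2/3 --
  FD 4: (0.418,-3.978) -> (0,0) [heading=96, draw]
  LT 180: heading 96 -> 276
  -- iteration 3/3 --
  FD 4: (0,0) -> (0.418,-3.978) [heading=276, draw]
  LT 180: heading 276 -> 96
]
PD: pen down
LT 270: heading 96 -> 6
FD 18: (0.418,-3.978) -> (18.32,-2.097) [heading=6, draw]
LT 180: heading 6 -> 186
FD 1: (18.32,-2.097) -> (17.325,-2.201) [heading=186, draw]
Final: pos=(17.325,-2.201), heading=186, 5 segment(s) drawn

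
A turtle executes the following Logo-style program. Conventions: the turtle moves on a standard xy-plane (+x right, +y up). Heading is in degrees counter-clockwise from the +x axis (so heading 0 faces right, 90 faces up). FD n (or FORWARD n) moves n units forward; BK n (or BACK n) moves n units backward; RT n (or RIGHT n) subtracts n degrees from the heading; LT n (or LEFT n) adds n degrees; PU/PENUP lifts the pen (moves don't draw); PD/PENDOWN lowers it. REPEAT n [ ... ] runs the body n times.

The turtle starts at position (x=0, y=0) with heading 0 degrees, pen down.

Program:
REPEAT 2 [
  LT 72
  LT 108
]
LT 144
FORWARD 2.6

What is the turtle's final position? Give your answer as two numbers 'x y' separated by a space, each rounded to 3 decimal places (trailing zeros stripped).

Executing turtle program step by step:
Start: pos=(0,0), heading=0, pen down
REPEAT 2 [
  -- iteration 1/2 --
  LT 72: heading 0 -> 72
  LT 108: heading 72 -> 180
  -- iteration 2/2 --
  LT 72: heading 180 -> 252
  LT 108: heading 252 -> 0
]
LT 144: heading 0 -> 144
FD 2.6: (0,0) -> (-2.103,1.528) [heading=144, draw]
Final: pos=(-2.103,1.528), heading=144, 1 segment(s) drawn

Answer: -2.103 1.528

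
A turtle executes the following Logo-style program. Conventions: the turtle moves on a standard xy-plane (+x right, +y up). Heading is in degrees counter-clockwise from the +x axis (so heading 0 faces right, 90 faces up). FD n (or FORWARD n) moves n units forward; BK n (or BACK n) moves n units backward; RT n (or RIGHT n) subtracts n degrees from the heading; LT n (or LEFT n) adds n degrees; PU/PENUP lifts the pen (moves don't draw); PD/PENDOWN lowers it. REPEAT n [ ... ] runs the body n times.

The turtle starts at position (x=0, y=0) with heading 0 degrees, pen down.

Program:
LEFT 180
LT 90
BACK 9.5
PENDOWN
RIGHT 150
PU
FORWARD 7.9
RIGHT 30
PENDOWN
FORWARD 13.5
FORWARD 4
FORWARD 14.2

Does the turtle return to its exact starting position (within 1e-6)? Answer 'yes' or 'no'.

Executing turtle program step by step:
Start: pos=(0,0), heading=0, pen down
LT 180: heading 0 -> 180
LT 90: heading 180 -> 270
BK 9.5: (0,0) -> (0,9.5) [heading=270, draw]
PD: pen down
RT 150: heading 270 -> 120
PU: pen up
FD 7.9: (0,9.5) -> (-3.95,16.342) [heading=120, move]
RT 30: heading 120 -> 90
PD: pen down
FD 13.5: (-3.95,16.342) -> (-3.95,29.842) [heading=90, draw]
FD 4: (-3.95,29.842) -> (-3.95,33.842) [heading=90, draw]
FD 14.2: (-3.95,33.842) -> (-3.95,48.042) [heading=90, draw]
Final: pos=(-3.95,48.042), heading=90, 4 segment(s) drawn

Start position: (0, 0)
Final position: (-3.95, 48.042)
Distance = 48.204; >= 1e-6 -> NOT closed

Answer: no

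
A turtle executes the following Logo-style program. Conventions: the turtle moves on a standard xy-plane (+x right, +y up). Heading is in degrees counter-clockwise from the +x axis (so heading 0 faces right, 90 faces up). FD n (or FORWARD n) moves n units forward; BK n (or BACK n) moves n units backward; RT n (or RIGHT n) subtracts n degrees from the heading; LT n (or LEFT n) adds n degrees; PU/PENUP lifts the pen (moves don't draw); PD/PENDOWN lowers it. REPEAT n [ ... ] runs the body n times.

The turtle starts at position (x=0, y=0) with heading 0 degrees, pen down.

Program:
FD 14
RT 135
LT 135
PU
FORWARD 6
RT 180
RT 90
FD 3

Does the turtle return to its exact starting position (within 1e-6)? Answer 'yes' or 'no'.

Answer: no

Derivation:
Executing turtle program step by step:
Start: pos=(0,0), heading=0, pen down
FD 14: (0,0) -> (14,0) [heading=0, draw]
RT 135: heading 0 -> 225
LT 135: heading 225 -> 0
PU: pen up
FD 6: (14,0) -> (20,0) [heading=0, move]
RT 180: heading 0 -> 180
RT 90: heading 180 -> 90
FD 3: (20,0) -> (20,3) [heading=90, move]
Final: pos=(20,3), heading=90, 1 segment(s) drawn

Start position: (0, 0)
Final position: (20, 3)
Distance = 20.224; >= 1e-6 -> NOT closed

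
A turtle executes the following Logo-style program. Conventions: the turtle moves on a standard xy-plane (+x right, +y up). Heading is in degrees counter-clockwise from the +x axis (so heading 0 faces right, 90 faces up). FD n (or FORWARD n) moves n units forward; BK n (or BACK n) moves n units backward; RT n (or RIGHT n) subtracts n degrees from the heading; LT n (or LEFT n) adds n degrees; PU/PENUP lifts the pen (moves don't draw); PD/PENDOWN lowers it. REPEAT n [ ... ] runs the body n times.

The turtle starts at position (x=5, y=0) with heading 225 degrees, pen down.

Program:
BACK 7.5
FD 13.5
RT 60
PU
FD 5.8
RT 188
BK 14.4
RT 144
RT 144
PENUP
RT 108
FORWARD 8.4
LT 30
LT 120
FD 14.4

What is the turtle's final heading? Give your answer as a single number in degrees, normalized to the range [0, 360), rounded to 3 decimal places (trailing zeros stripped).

Answer: 91

Derivation:
Executing turtle program step by step:
Start: pos=(5,0), heading=225, pen down
BK 7.5: (5,0) -> (10.303,5.303) [heading=225, draw]
FD 13.5: (10.303,5.303) -> (0.757,-4.243) [heading=225, draw]
RT 60: heading 225 -> 165
PU: pen up
FD 5.8: (0.757,-4.243) -> (-4.845,-2.741) [heading=165, move]
RT 188: heading 165 -> 337
BK 14.4: (-4.845,-2.741) -> (-18.1,2.885) [heading=337, move]
RT 144: heading 337 -> 193
RT 144: heading 193 -> 49
PU: pen up
RT 108: heading 49 -> 301
FD 8.4: (-18.1,2.885) -> (-13.774,-4.315) [heading=301, move]
LT 30: heading 301 -> 331
LT 120: heading 331 -> 91
FD 14.4: (-13.774,-4.315) -> (-14.025,10.083) [heading=91, move]
Final: pos=(-14.025,10.083), heading=91, 2 segment(s) drawn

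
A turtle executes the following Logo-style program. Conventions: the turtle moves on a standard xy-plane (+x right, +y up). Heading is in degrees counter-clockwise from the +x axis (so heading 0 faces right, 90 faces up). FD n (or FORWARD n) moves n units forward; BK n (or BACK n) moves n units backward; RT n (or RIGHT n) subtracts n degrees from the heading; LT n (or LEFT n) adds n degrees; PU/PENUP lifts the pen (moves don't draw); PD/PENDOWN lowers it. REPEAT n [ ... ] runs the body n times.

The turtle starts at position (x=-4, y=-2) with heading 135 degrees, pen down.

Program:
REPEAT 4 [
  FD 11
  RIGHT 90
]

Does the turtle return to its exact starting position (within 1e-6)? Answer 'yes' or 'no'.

Executing turtle program step by step:
Start: pos=(-4,-2), heading=135, pen down
REPEAT 4 [
  -- iteration 1/4 --
  FD 11: (-4,-2) -> (-11.778,5.778) [heading=135, draw]
  RT 90: heading 135 -> 45
  -- iteration 2/4 --
  FD 11: (-11.778,5.778) -> (-4,13.556) [heading=45, draw]
  RT 90: heading 45 -> 315
  -- iteration 3/4 --
  FD 11: (-4,13.556) -> (3.778,5.778) [heading=315, draw]
  RT 90: heading 315 -> 225
  -- iteration 4/4 --
  FD 11: (3.778,5.778) -> (-4,-2) [heading=225, draw]
  RT 90: heading 225 -> 135
]
Final: pos=(-4,-2), heading=135, 4 segment(s) drawn

Start position: (-4, -2)
Final position: (-4, -2)
Distance = 0; < 1e-6 -> CLOSED

Answer: yes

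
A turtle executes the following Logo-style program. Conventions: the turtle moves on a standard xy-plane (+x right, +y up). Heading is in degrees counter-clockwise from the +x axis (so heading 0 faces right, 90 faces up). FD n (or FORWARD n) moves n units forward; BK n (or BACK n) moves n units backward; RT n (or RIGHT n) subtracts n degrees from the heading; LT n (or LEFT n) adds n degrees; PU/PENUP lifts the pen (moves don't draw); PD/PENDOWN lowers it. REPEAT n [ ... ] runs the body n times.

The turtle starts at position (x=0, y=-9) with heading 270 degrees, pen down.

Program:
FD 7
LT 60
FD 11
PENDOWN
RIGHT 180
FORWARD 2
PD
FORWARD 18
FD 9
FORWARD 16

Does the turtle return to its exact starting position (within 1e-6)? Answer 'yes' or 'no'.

Executing turtle program step by step:
Start: pos=(0,-9), heading=270, pen down
FD 7: (0,-9) -> (0,-16) [heading=270, draw]
LT 60: heading 270 -> 330
FD 11: (0,-16) -> (9.526,-21.5) [heading=330, draw]
PD: pen down
RT 180: heading 330 -> 150
FD 2: (9.526,-21.5) -> (7.794,-20.5) [heading=150, draw]
PD: pen down
FD 18: (7.794,-20.5) -> (-7.794,-11.5) [heading=150, draw]
FD 9: (-7.794,-11.5) -> (-15.588,-7) [heading=150, draw]
FD 16: (-15.588,-7) -> (-29.445,1) [heading=150, draw]
Final: pos=(-29.445,1), heading=150, 6 segment(s) drawn

Start position: (0, -9)
Final position: (-29.445, 1)
Distance = 31.097; >= 1e-6 -> NOT closed

Answer: no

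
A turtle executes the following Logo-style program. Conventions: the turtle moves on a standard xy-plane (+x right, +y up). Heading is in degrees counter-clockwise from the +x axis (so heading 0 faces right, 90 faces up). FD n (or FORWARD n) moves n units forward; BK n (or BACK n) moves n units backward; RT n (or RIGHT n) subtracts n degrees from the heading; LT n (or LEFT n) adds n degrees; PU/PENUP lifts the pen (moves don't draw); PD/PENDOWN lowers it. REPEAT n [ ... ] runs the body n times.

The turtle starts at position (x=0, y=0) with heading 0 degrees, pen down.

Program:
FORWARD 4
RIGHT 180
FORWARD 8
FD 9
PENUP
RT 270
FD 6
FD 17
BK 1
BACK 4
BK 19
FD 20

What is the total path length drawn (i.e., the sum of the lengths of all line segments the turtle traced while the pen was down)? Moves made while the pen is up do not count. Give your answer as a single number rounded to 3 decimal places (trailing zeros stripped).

Executing turtle program step by step:
Start: pos=(0,0), heading=0, pen down
FD 4: (0,0) -> (4,0) [heading=0, draw]
RT 180: heading 0 -> 180
FD 8: (4,0) -> (-4,0) [heading=180, draw]
FD 9: (-4,0) -> (-13,0) [heading=180, draw]
PU: pen up
RT 270: heading 180 -> 270
FD 6: (-13,0) -> (-13,-6) [heading=270, move]
FD 17: (-13,-6) -> (-13,-23) [heading=270, move]
BK 1: (-13,-23) -> (-13,-22) [heading=270, move]
BK 4: (-13,-22) -> (-13,-18) [heading=270, move]
BK 19: (-13,-18) -> (-13,1) [heading=270, move]
FD 20: (-13,1) -> (-13,-19) [heading=270, move]
Final: pos=(-13,-19), heading=270, 3 segment(s) drawn

Segment lengths:
  seg 1: (0,0) -> (4,0), length = 4
  seg 2: (4,0) -> (-4,0), length = 8
  seg 3: (-4,0) -> (-13,0), length = 9
Total = 21

Answer: 21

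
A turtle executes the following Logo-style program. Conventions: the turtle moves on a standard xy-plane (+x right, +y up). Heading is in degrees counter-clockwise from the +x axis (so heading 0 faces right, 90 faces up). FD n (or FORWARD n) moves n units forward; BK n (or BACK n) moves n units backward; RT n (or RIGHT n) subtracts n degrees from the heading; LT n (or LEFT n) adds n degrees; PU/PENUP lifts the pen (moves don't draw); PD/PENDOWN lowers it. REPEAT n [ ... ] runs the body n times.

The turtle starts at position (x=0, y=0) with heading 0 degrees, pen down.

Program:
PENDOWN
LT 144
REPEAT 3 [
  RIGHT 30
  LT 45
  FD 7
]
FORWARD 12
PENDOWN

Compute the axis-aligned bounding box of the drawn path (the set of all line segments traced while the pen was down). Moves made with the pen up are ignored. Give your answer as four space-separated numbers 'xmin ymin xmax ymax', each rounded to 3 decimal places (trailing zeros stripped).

Answer: -32.263 0 0 3.24

Derivation:
Executing turtle program step by step:
Start: pos=(0,0), heading=0, pen down
PD: pen down
LT 144: heading 0 -> 144
REPEAT 3 [
  -- iteration 1/3 --
  RT 30: heading 144 -> 114
  LT 45: heading 114 -> 159
  FD 7: (0,0) -> (-6.535,2.509) [heading=159, draw]
  -- iteration 2/3 --
  RT 30: heading 159 -> 129
  LT 45: heading 129 -> 174
  FD 7: (-6.535,2.509) -> (-13.497,3.24) [heading=174, draw]
  -- iteration 3/3 --
  RT 30: heading 174 -> 144
  LT 45: heading 144 -> 189
  FD 7: (-13.497,3.24) -> (-20.411,2.145) [heading=189, draw]
]
FD 12: (-20.411,2.145) -> (-32.263,0.268) [heading=189, draw]
PD: pen down
Final: pos=(-32.263,0.268), heading=189, 4 segment(s) drawn

Segment endpoints: x in {-32.263, -20.411, -13.497, -6.535, 0}, y in {0, 0.268, 2.145, 2.509, 3.24}
xmin=-32.263, ymin=0, xmax=0, ymax=3.24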